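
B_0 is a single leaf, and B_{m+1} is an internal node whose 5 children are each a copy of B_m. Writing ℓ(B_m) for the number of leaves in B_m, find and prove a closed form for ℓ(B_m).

Claim: ℓ(B_m) = 5^m.

Base case: ℓ(B_0) = 1, and 5^0 = 1.
Assume ℓ(B_r) = 5^r.
Then ℓ(B_{r+1}) = 5·ℓ(B_r) = 5·5^r = 5^{r+1}.
So the formula holds for r+1, and by induction ℓ(B_m) = 5^m for all m ≥ 0.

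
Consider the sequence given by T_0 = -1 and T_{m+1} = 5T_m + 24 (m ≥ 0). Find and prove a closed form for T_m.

Claim: T_m = 5^{m+1} − 6.

Base case: T_0 = -1, and 5^{0+1} − 6 = 5 − 6 = -1.
Assume T_k = 5^{k+1} − 6 for some k ≥ 0.
Then T_{k+1} = 5T_k + 24 = 5·(5^{k+1} − 6) + 24 = 5^{k+2} − 30 + 24 = 5^{k+2} − 6.
This completes the inductive step, so T_m = 5^{m+1} − 6 for all m ≥ 0.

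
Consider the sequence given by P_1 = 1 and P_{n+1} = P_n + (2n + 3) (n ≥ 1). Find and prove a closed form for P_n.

Claim: P_n = n^2 + 2n − 2.

Base case: P_1 = 1, and 1^2 + 2·1 − 2 = 1.
Assume P_j = j^2 + 2j − 2.
Then P_{j+1} = P_j + (2j + 3) = (j^2 + 2j − 2) + (2j + 3) = j^2 + 4j + 1,
and (j+1)^2 + 2·(j+1) − 2 = j^2 + 4j + 1.
This completes the inductive step, so P_n = n^2 + 2n − 2 for all n ≥ 1.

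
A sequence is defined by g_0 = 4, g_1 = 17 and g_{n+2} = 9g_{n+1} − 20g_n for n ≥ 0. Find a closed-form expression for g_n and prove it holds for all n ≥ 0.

Claim: g_n = 3·4^n + 5^n.

Base cases: g_0 = 4 and 3·4^0 + 5^0 = 4; g_1 = 17 and 3·4^1 + 5^1 = 17.
Assume g_j = 3·4^j + 5^j for all 0 ≤ j ≤ k, where k ≥ 1.
Then g_{k+1} = 9g_k − 20g_{k−1} = 9·(3·4^k + 5^k) − 20·(3·4^{k−1} + 5^{k−1}) = 3·(9·4 − 20)4^{k−1} + (9·5 − 20)5^{k−1} = 48·4^{k−1} + 25·5^{k−1} = 3·4^{k+1} + 5^{k+1}.
By strong induction, g_n = 3·4^n + 5^n for all n ≥ 0.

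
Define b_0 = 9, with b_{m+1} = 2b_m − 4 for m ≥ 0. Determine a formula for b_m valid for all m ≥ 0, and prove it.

Claim: b_m = 5·2^m + 4.

Base case: b_0 = 9, and 5·2^0 + 4 = 5 + 4 = 9.
Assume b_j = 5·2^j + 4 for some j ≥ 0.
Then b_{j+1} = 2b_j − 4 = 2·(5·2^j + 4) − 4 = 10·2^j + 8 − 4 = 5·2^{j+1} + 4.
So the formula holds for j+1, and by induction b_m = 5·2^m + 4 for all m ≥ 0.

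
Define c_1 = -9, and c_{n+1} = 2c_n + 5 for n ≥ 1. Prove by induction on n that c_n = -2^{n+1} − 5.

Base case: c_1 = -9, and -2^{1+1} − 5 = -4 − 5 = -9.
Assume c_r = -2^{r+1} − 5 for some r ≥ 1.
Then c_{r+1} = 2c_r + 5 = 2·(-2^{r+1} − 5) + 5 = -2^{r+2} − 10 + 5 = -2^{r+2} − 5.
By induction, c_n = -2^{n+1} − 5 for all n ≥ 1.

c_n = -2^{n+1} − 5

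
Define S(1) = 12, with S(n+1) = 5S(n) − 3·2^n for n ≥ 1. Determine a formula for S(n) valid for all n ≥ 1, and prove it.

Claim: S(n) = 2·5^n + 2^n.

Base case: S(1) = 12, and 2·5^1 + 2^1 = 10 + 2 = 12.
Assume S(r) = 2·5^r + 2^r for some r ≥ 1.
Then S(r+1) = 5S(r) − 3·2^r = 5·(2·5^r + 2^r) − 3·2^r = 2·5^{r+1} + 5·2^r − 3·2^r = 2·5^{r+1} + 2·2^r = 2·5^{r+1} + 2^{r+1}.
Hence S(n) = 2·5^n + 2^n for every n ≥ 1, by induction.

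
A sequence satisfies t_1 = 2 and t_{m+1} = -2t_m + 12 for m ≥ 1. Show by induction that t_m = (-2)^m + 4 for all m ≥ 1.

Base case: t_1 = 2, and (-2)^1 + 4 = -2 + 4 = 2.
Assume t_r = (-2)^r + 4 for some r ≥ 1.
Then t_{r+1} = -2t_r + 12 = -2·((-2)^r + 4) + 12 = -2·(-2)^r − 8 + 12 = (-2)^{r+1} + 4.
Hence t_m = (-2)^m + 4 for every m ≥ 1, by induction.

t_m = (-2)^m + 4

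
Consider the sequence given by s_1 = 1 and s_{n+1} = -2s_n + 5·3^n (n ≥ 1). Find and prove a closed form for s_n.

Claim: s_n = (-2)^n + 3^n.

Base case: s_1 = 1, and (-2)^1 + 3^1 = -2 + 3 = 1.
Assume s_m = (-2)^m + 3^m for some m ≥ 1.
Then s_{m+1} = -2s_m + 5·3^m = -2·((-2)^m + 3^m) + 5·3^m = (-2)^{m+1} − 2·3^m + 5·3^m = (-2)^{m+1} + 3·3^m = (-2)^{m+1} + 3^{m+1}.
So the formula holds for m+1, and by induction s_n = (-2)^n + 3^n for all n ≥ 1.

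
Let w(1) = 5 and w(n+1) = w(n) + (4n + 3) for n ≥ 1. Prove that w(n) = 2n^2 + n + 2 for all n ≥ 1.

Base case: w(1) = 5, and 2·1^2 + 1 + 2 = 5.
Assume w(j) = 2j^2 + j + 2.
Then w(j+1) = w(j) + (4j + 3) = (2j^2 + j + 2) + (4j + 3) = 2j^2 + 5j + 5,
and 2·(j+1)^2 + (j+1) + 2 = 2j^2 + 5j + 5.
This completes the inductive step, so w(n) = 2n^2 + n + 2 for all n ≥ 1.

w(n) = 2n^2 + n + 2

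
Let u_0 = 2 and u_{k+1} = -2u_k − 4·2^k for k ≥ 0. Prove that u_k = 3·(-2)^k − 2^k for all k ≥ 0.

Base case: u_0 = 2, and 3·(-2)^0 − 2^0 = 3 − 1 = 2.
Assume u_j = 3·(-2)^j − 2^j for some j ≥ 0.
Then u_{j+1} = -2u_j − 4·2^j = -2·(3·(-2)^j − 2^j) − 4·2^j = 3·(-2)^{j+1} + 2·2^j − 4·2^j = 3·(-2)^{j+1} − 2·2^j = 3·(-2)^{j+1} − 2^{j+1}.
This completes the inductive step, so u_k = 3·(-2)^k − 2^k for all k ≥ 0.

u_k = 3·(-2)^k − 2^k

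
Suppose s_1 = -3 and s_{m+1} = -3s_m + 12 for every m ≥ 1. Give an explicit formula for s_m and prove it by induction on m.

Claim: s_m = 2·(-3)^m + 3.

Base case: s_1 = -3, and 2·(-3)^1 + 3 = -6 + 3 = -3.
Assume s_k = 2·(-3)^k + 3 for some k ≥ 1.
Then s_{k+1} = -3s_k + 12 = -3·(2·(-3)^k + 3) + 12 = -6·(-3)^k − 9 + 12 = 2·(-3)^{k+1} + 3.
This completes the inductive step, so s_m = 2·(-3)^m + 3 for all m ≥ 1.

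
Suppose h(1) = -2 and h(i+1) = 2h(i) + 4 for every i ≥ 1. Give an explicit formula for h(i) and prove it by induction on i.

Claim: h(i) = 2^i − 4.

Base case: h(1) = -2, and 2^1 − 4 = 2 − 4 = -2.
Assume h(m) = 2^m − 4 for some m ≥ 1.
Then h(m+1) = 2h(m) + 4 = 2·(2^m − 4) + 4 = 2^{m+1} − 8 + 4 = 2^{m+1} − 4.
By induction, h(i) = 2^i − 4 for all i ≥ 1.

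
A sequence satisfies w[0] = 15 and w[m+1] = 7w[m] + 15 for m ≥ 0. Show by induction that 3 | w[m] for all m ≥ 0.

Base case: w[0] = 15 = 3·5, so 3 | w[0].
Assume 3 | w[j], so w[j] = 3t for some integer t.
Then w[j+1] = 7w[j] + 15 = 7·(3t) + 15 = 3(7t + 5), so 3 | w[j+1].
This completes the inductive step, so 3 | w[m] for all m ≥ 0.

3 | w[m]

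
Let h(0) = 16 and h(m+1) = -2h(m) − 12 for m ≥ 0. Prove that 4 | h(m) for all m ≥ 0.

Base case: h(0) = 16 = 4·4, so 4 | h(0).
Assume 4 | h(k), so h(k) = 4t for some integer t.
Then h(k+1) = -2h(k) − 12 = -2·(4t) − 12 = 4(-2t − 3), so 4 | h(k+1).
This completes the inductive step, so 4 | h(m) for all m ≥ 0.

4 | h(m)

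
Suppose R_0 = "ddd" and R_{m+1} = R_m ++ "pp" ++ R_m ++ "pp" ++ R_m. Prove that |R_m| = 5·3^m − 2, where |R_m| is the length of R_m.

Base case: |R_0| = 3, and 5·3^0 − 2 = 3.
Assume |R_j| = 5·3^j − 2.
Then |R_{j+1}| = 3|R_j| + 4 = 3(5·3^j − 2) + 4 = 5·3^{j+1} − 6 + 4 = 5·3^{j+1} − 2.
This completes the inductive step, so |R_m| = 5·3^m − 2 for all m ≥ 0.

|R_m| = 5·3^m − 2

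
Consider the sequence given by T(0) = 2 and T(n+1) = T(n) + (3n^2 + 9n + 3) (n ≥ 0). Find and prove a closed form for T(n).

Claim: T(n) = n^3 + 3n^2 − n + 2.

Base case: T(0) = 2, and 0^3 + 3·0^2 − 0 + 2 = 2.
Assume T(j) = j^3 + 3j^2 − j + 2.
Then T(j+1) = T(j) + (3j^2 + 9j + 3) = (j^3 + 3j^2 − j + 2) + (3j^2 + 9j + 3) = j^3 + 6j^2 + 8j + 5,
and (j+1)^3 + 3·(j+1)^2 − (j+1) + 2 = j^3 + 6j^2 + 8j + 5.
By induction, T(n) = n^3 + 3n^2 − n + 2 for all n ≥ 0.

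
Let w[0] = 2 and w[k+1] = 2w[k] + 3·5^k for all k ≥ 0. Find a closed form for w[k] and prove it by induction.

Claim: w[k] = 2^k + 5^k.

Base case: w[0] = 2, and 2^0 + 5^0 = 1 + 1 = 2.
Assume w[m] = 2^m + 5^m for some m ≥ 0.
Then w[m+1] = 2w[m] + 3·5^m = 2·(2^m + 5^m) + 3·5^m = 2^{m+1} + 2·5^m + 3·5^m = 2^{m+1} + 5·5^m = 2^{m+1} + 5^{m+1}.
So the formula holds for m+1, and by induction w[k] = 2^k + 5^k for all k ≥ 0.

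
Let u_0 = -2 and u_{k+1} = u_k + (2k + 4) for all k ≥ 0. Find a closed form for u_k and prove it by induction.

Claim: u_k = k^2 + 3k − 2.

Base case: u_0 = -2, and 0^2 + 3·0 − 2 = -2.
Assume u_r = r^2 + 3r − 2.
Then u_{r+1} = u_r + (2r + 4) = (r^2 + 3r − 2) + (2r + 4) = r^2 + 5r + 2,
and (r+1)^2 + 3·(r+1) − 2 = r^2 + 5r + 2.
This completes the inductive step, so u_k = k^2 + 3k − 2 for all k ≥ 0.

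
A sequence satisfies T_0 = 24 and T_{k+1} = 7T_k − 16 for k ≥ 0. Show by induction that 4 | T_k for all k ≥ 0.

Base case: T_0 = 24 = 4·6, so 4 | T_0.
Assume 4 | T_r, so T_r = 4t for some integer t.
Then T_{r+1} = 7T_r − 16 = 7·(4t) − 16 = 4(7t − 4), so 4 | T_{r+1}.
This completes the inductive step, so 4 | T_k for all k ≥ 0.

4 | T_k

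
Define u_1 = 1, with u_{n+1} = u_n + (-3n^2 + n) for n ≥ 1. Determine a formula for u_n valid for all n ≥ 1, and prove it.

Claim: u_n = -n^3 + 2n^2 − n + 1.

Base case: u_1 = 1, and -1^3 + 2·1^2 − 1 + 1 = 1.
Assume u_k = -k^3 + 2k^2 − k + 1.
Then u_{k+1} = u_k + (-3k^2 + k) = (-k^3 + 2k^2 − k + 1) + (-3k^2 + k) = -k^3 − k^2 + 1,
and -(k+1)^3 + 2·(k+1)^2 − (k+1) + 1 = -k^3 − k^2 + 1.
Hence u_n = -n^3 + 2n^2 − n + 1 for every n ≥ 1, by induction.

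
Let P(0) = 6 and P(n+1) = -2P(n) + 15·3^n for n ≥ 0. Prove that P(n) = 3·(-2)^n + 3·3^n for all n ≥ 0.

Base case: P(0) = 6, and 3·(-2)^0 + 3·3^0 = 3 + 3 = 6.
Assume P(m) = 3·(-2)^m + 3·3^m for some m ≥ 0.
Then P(m+1) = -2P(m) + 15·3^m = -2·(3·(-2)^m + 3·3^m) + 15·3^m = 3·(-2)^{m+1} − 6·3^m + 15·3^m = 3·(-2)^{m+1} + 9·3^m = 3·(-2)^{m+1} + 3·3^{m+1}.
This completes the inductive step, so P(n) = 3·(-2)^n + 3·3^n for all n ≥ 0.

P(n) = 3·(-2)^n + 3·3^n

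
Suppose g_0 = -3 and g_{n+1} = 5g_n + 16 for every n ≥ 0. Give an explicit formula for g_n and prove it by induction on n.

Claim: g_n = 5^n − 4.

Base case: g_0 = -3, and 5^0 − 4 = 1 − 4 = -3.
Assume g_k = 5^k − 4 for some k ≥ 0.
Then g_{k+1} = 5g_k + 16 = 5·(5^k − 4) + 16 = 5^{k+1} − 20 + 16 = 5^{k+1} − 4.
So the formula holds for k+1, and by induction g_n = 5^n − 4 for all n ≥ 0.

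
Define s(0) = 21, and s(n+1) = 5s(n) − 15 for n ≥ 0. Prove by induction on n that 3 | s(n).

Base case: s(0) = 21 = 3·7, so 3 | s(0).
Assume 3 | s(r), so s(r) = 3t for some integer t.
Then s(r+1) = 5s(r) − 15 = 5·(3t) − 15 = 3(5t − 5), so 3 | s(r+1).
Hence 3 | s(n) for every n ≥ 0, by induction.

3 | s(n)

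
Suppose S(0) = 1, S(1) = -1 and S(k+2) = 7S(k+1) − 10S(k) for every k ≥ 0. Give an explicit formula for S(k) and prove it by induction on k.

Claim: S(k) = -5^k + 2·2^k.

Base cases: S(0) = 1 and -5^0 + 2·2^0 = 1; S(1) = -1 and -5^1 + 2·2^1 = -1.
Assume S(j) = -5^j + 2·2^j for all 0 ≤ j ≤ m, where m ≥ 1.
Then S(m+1) = 7S(m) − 10S(m−1) = 7·(-5^m + 2·2^m) − 10·(-5^{m−1} + 2·2^{m−1}) = -(7·5 − 10)5^{m−1} + 2·(7·2 − 10)2^{m−1} = -25·5^{m−1} + 8·2^{m−1} = -5^{m+1} + 2·2^{m+1}.
By strong induction, S(k) = -5^k + 2·2^k for all k ≥ 0.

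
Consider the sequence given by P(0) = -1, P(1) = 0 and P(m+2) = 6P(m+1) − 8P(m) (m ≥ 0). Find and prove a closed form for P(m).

Claim: P(m) = 4^m − 2·2^m.

Base cases: P(0) = -1 and 4^0 − 2·2^0 = -1; P(1) = 0 and 4^1 − 2·2^1 = 0.
Assume P(i) = 4^i − 2·2^i for all 0 ≤ i ≤ j, where j ≥ 1.
Then P(j+1) = 6P(j) − 8P(j−1) = 6·(4^j − 2·2^j) − 8·(4^{j−1} − 2·2^{j−1}) = (6·4 − 8)4^{j−1} − 2·(6·2 − 8)2^{j−1} = 16·4^{j−1} − 8·2^{j−1} = 4^{j+1} − 2·2^{j+1}.
Hence P(m) = 4^m − 2·2^m for every m ≥ 0, by strong induction.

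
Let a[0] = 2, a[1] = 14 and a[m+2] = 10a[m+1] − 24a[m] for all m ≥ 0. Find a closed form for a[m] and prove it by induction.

Claim: a[m] = 3·6^m − 4^m.

Base cases: a[0] = 2 and 3·6^0 − 4^0 = 2; a[1] = 14 and 3·6^1 − 4^1 = 14.
Assume a[i] = 3·6^i − 4^i for all 0 ≤ i ≤ j, where j ≥ 1.
Then a[j+1] = 10a[j] − 24a[j−1] = 10·(3·6^j − 4^j) − 24·(3·6^{j−1} − 4^{j−1}) = 3·(10·6 − 24)6^{j−1} − (10·4 − 24)4^{j−1} = 108·6^{j−1} − 16·4^{j−1} = 3·6^{j+1} − 4^{j+1}.
So the formula holds for j+1, and by strong induction a[m] = 3·6^m − 4^m for all m ≥ 0.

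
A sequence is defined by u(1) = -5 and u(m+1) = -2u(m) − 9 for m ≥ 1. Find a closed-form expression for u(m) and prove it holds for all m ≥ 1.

Claim: u(m) = (-2)^m − 3.

Base case: u(1) = -5, and (-2)^1 − 3 = -2 − 3 = -5.
Assume u(k) = (-2)^k − 3 for some k ≥ 1.
Then u(k+1) = -2u(k) − 9 = -2·((-2)^k − 3) − 9 = -2·(-2)^k + 6 − 9 = (-2)^{k+1} − 3.
So the formula holds for k+1, and by induction u(m) = (-2)^m − 3 for all m ≥ 1.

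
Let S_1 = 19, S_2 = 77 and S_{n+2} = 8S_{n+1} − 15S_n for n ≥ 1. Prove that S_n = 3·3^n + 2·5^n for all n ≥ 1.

Base cases: S_1 = 19 and 3·3^1 + 2·5^1 = 19; S_2 = 77 and 3·3^2 + 2·5^2 = 77.
Assume S_j = 3·3^j + 2·5^j for all 1 ≤ j ≤ r, where r ≥ 2.
Then S_{r+1} = 8S_r − 15S_{r−1} = 8·(3·3^r + 2·5^r) − 15·(3·3^{r−1} + 2·5^{r−1}) = 3·(8·3 − 15)3^{r−1} + 2·(8·5 − 15)5^{r−1} = 27·3^{r−1} + 50·5^{r−1} = 3·3^{r+1} + 2·5^{r+1}.
This completes the inductive step, so S_n = 3·3^n + 2·5^n for all n ≥ 1.

S_n = 3·3^n + 2·5^n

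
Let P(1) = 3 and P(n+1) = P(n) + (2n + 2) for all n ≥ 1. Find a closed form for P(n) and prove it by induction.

Claim: P(n) = n^2 + n + 1.

Base case: P(1) = 3, and 1^2 + 1 + 1 = 3.
Assume P(j) = j^2 + j + 1.
Then P(j+1) = P(j) + (2j + 2) = (j^2 + j + 1) + (2j + 2) = j^2 + 3j + 3,
and (j+1)^2 + (j+1) + 1 = j^2 + 3j + 3.
By induction, P(n) = n^2 + n + 1 for all n ≥ 1.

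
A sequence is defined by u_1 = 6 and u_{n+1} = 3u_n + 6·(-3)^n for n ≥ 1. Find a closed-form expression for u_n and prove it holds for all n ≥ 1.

Claim: u_n = 3^n − (-3)^n.

Base case: u_1 = 6, and 3^1 − (-3)^1 = 3 + 3 = 6.
Assume u_m = 3^m − (-3)^m for some m ≥ 1.
Then u_{m+1} = 3u_m + 6·(-3)^m = 3·(3^m − (-3)^m) + 6·(-3)^m = 3^{m+1} − 3·(-3)^m + 6·(-3)^m = 3^{m+1} + 3·(-3)^m = 3^{m+1} − (-3)^{m+1}.
So the formula holds for m+1, and by induction u_n = 3^n − (-3)^n for all n ≥ 1.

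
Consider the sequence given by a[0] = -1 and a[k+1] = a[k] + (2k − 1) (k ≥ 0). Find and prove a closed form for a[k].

Claim: a[k] = k^2 − 2k − 1.

Base case: a[0] = -1, and 0^2 − 2·0 − 1 = -1.
Assume a[r] = r^2 − 2r − 1.
Then a[r+1] = a[r] + (2r − 1) = (r^2 − 2r − 1) + (2r − 1) = r^2 − 2,
and (r+1)^2 − 2·(r+1) − 1 = r^2 − 2.
Hence a[k] = k^2 − 2k − 1 for every k ≥ 0, by induction.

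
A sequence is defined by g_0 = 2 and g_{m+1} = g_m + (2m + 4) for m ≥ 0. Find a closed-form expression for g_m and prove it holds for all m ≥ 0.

Claim: g_m = m^2 + 3m + 2.

Base case: g_0 = 2, and 0^2 + 3·0 + 2 = 2.
Assume g_k = k^2 + 3k + 2.
Then g_{k+1} = g_k + (2k + 4) = (k^2 + 3k + 2) + (2k + 4) = k^2 + 5k + 6,
and (k+1)^2 + 3·(k+1) + 2 = k^2 + 5k + 6.
By induction, g_m = m^2 + 3m + 2 for all m ≥ 0.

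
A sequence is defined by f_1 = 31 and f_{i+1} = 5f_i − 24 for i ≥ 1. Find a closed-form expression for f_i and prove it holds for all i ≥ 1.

Claim: f_i = 5^{i+1} + 6.

Base case: f_1 = 31, and 5^{1+1} + 6 = 25 + 6 = 31.
Assume f_j = 5^{j+1} + 6 for some j ≥ 1.
Then f_{j+1} = 5f_j − 24 = 5·(5^{j+1} + 6) − 24 = 5^{j+2} + 30 − 24 = 5^{j+2} + 6.
So the formula holds for j+1, and by induction f_i = 5^{i+1} + 6 for all i ≥ 1.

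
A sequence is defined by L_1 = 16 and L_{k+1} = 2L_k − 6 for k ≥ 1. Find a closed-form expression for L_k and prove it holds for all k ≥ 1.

Claim: L_k = 5·2^k + 6.

Base case: L_1 = 16, and 5·2^1 + 6 = 10 + 6 = 16.
Assume L_j = 5·2^j + 6 for some j ≥ 1.
Then L_{j+1} = 2L_j − 6 = 2·(5·2^j + 6) − 6 = 10·2^j + 12 − 6 = 5·2^{j+1} + 6.
This completes the inductive step, so L_k = 5·2^k + 6 for all k ≥ 1.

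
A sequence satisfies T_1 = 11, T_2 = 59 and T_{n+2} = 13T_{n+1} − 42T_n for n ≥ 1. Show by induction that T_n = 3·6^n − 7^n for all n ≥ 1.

Base cases: T_1 = 11 and 3·6^1 − 7^1 = 11; T_2 = 59 and 3·6^2 − 7^2 = 59.
Assume T_j = 3·6^j − 7^j for all 1 ≤ j ≤ k, where k ≥ 2.
Then T_{k+1} = 13T_k − 42T_{k−1} = 13·(3·6^k − 7^k) − 42·(3·6^{k−1} − 7^{k−1}) = 3·(13·6 − 42)6^{k−1} − (13·7 − 42)7^{k−1} = 108·6^{k−1} − 49·7^{k−1} = 3·6^{k+1} − 7^{k+1}.
So the formula holds for k+1, and by strong induction T_n = 3·6^n − 7^n for all n ≥ 1.

T_n = 3·6^n − 7^n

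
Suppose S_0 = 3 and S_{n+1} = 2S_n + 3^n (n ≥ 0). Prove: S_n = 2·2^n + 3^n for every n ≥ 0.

Base case: S_0 = 3, and 2·2^0 + 3^0 = 2 + 1 = 3.
Assume S_j = 2·2^j + 3^j for some j ≥ 0.
Then S_{j+1} = 2S_j + 3^j = 2·(2·2^j + 3^j) + 3^j = 2·2^{j+1} + 2·3^j + 3^j = 2·2^{j+1} + 3·3^j = 2·2^{j+1} + 3^{j+1}.
So the formula holds for j+1, and by induction S_n = 2·2^n + 3^n for all n ≥ 0.

S_n = 2·2^n + 3^n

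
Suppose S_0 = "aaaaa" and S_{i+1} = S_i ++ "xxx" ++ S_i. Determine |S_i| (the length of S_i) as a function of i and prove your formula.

Claim: |S_i| = 2^{i+3} − 3.

Base case: |S_0| = 5, and 2^{0+3} − 3 = 5.
Assume |S_r| = 2^{r+3} − 3.
Then |S_{r+1}| = |S_r| + 3 + |S_r| = 2|S_r| + 3 = 2(2^{r+3} − 3) + 3 = 2^{r+1+3} − 6 + 3 = 2^{r+1+3} − 3.
So the formula holds for r+1, and by induction |S_i| = 2^{i+3} − 3 for all i ≥ 0.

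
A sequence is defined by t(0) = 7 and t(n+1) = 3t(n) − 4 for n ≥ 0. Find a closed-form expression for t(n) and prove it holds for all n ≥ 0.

Claim: t(n) = 5·3^n + 2.

Base case: t(0) = 7, and 5·3^0 + 2 = 5 + 2 = 7.
Assume t(k) = 5·3^k + 2 for some k ≥ 0.
Then t(k+1) = 3t(k) − 4 = 3·(5·3^k + 2) − 4 = 15·3^k + 6 − 4 = 5·3^{k+1} + 2.
Hence t(n) = 5·3^n + 2 for every n ≥ 0, by induction.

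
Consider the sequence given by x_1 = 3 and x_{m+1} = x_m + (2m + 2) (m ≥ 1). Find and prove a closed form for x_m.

Claim: x_m = m^2 + m + 1.

Base case: x_1 = 3, and 1^2 + 1 + 1 = 3.
Assume x_r = r^2 + r + 1.
Then x_{r+1} = x_r + (2r + 2) = (r^2 + r + 1) + (2r + 2) = r^2 + 3r + 3,
and (r+1)^2 + (r+1) + 1 = r^2 + 3r + 3.
Hence x_m = m^2 + m + 1 for every m ≥ 1, by induction.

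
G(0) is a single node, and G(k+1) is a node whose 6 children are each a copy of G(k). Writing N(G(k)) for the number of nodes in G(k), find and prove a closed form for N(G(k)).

Claim: N(G(k)) = (6^{k+1} − 1)/5.

Base case: N(G(0)) = 1, and (6^{0+1} − 1)/5 = 1.
Assume N(G(r)) = (6^{r+1} − 1)/5.
Then N(G(r+1)) = 1 + 6N(G(r)) = 1 + 6·(6^{r+1} − 1)/5 = 1 + (6^{r+2} − 6)/5 = (5 + 6^{r+2} − 6)/5 = (6^{r+2} − 1)/5.
This completes the inductive step, so N(G(k)) = (6^{k+1} − 1)/5 for all k ≥ 0.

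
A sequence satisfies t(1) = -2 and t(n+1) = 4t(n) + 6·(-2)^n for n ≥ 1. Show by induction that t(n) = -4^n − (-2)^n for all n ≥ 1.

Base case: t(1) = -2, and -4^1 − (-2)^1 = -4 + 2 = -2.
Assume t(r) = -4^r − (-2)^r for some r ≥ 1.
Then t(r+1) = 4t(r) + 6·(-2)^r = 4·(-4^r − (-2)^r) + 6·(-2)^r = -4^{r+1} − 4·(-2)^r + 6·(-2)^r = -4^{r+1} + 2·(-2)^r = -4^{r+1} − (-2)^{r+1}.
Hence t(n) = -4^n − (-2)^n for every n ≥ 1, by induction.

t(n) = -4^n − (-2)^n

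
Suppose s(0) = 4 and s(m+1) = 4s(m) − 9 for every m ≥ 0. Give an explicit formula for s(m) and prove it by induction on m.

Claim: s(m) = 4^m + 3.

Base case: s(0) = 4, and 4^0 + 3 = 1 + 3 = 4.
Assume s(r) = 4^r + 3 for some r ≥ 0.
Then s(r+1) = 4s(r) − 9 = 4·(4^r + 3) − 9 = 4^{r+1} + 12 − 9 = 4^{r+1} + 3.
Hence s(m) = 4^m + 3 for every m ≥ 0, by induction.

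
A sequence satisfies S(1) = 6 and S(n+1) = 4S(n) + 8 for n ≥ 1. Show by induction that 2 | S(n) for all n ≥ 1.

Base case: S(1) = 6 = 2·3, so 2 | S(1).
Assume 2 | S(m), so S(m) = 2t for some integer t.
Then S(m+1) = 4S(m) + 8 = 4·(2t) + 8 = 2(4t + 4), so 2 | S(m+1).
So the property holds for m+1, and by induction 2 | S(n) for all n ≥ 1.

2 | S(n)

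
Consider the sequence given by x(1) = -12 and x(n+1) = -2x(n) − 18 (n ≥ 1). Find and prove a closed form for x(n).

Claim: x(n) = 3·(-2)^n − 6.

Base case: x(1) = -12, and 3·(-2)^1 − 6 = -6 − 6 = -12.
Assume x(j) = 3·(-2)^j − 6 for some j ≥ 1.
Then x(j+1) = -2x(j) − 18 = -2·(3·(-2)^j − 6) − 18 = -6·(-2)^j + 12 − 18 = 3·(-2)^{j+1} − 6.
Hence x(n) = 3·(-2)^n − 6 for every n ≥ 1, by induction.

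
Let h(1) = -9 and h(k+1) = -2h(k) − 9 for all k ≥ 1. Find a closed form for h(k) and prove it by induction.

Claim: h(k) = 3·(-2)^k − 3.

Base case: h(1) = -9, and 3·(-2)^1 − 3 = -6 − 3 = -9.
Assume h(r) = 3·(-2)^r − 3 for some r ≥ 1.
Then h(r+1) = -2h(r) − 9 = -2·(3·(-2)^r − 3) − 9 = -6·(-2)^r + 6 − 9 = 3·(-2)^{r+1} − 3.
By induction, h(k) = 3·(-2)^k − 3 for all k ≥ 1.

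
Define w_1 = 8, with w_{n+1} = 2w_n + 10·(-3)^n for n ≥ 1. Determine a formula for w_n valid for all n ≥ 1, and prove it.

Claim: w_n = 2^n − 2·(-3)^n.

Base case: w_1 = 8, and 2^1 − 2·(-3)^1 = 2 + 6 = 8.
Assume w_j = 2^j − 2·(-3)^j for some j ≥ 1.
Then w_{j+1} = 2w_j + 10·(-3)^j = 2·(2^j − 2·(-3)^j) + 10·(-3)^j = 2^{j+1} − 4·(-3)^j + 10·(-3)^j = 2^{j+1} + 6·(-3)^j = 2^{j+1} − 2·(-3)^{j+1}.
Hence w_n = 2^n − 2·(-3)^n for every n ≥ 1, by induction.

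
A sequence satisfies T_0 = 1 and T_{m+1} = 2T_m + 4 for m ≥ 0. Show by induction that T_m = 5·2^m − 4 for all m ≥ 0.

Base case: T_0 = 1, and 5·2^0 − 4 = 5 − 4 = 1.
Assume T_r = 5·2^r − 4 for some r ≥ 0.
Then T_{r+1} = 2T_r + 4 = 2·(5·2^r − 4) + 4 = 10·2^r − 8 + 4 = 5·2^{r+1} − 4.
This completes the inductive step, so T_m = 5·2^m − 4 for all m ≥ 0.

T_m = 5·2^m − 4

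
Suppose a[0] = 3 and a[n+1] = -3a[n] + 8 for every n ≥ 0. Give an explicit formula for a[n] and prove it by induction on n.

Claim: a[n] = (-3)^n + 2.

Base case: a[0] = 3, and (-3)^0 + 2 = 1 + 2 = 3.
Assume a[m] = (-3)^m + 2 for some m ≥ 0.
Then a[m+1] = -3a[m] + 8 = -3·((-3)^m + 2) + 8 = -3·(-3)^m − 6 + 8 = (-3)^{m+1} + 2.
Hence a[n] = (-3)^n + 2 for every n ≥ 0, by induction.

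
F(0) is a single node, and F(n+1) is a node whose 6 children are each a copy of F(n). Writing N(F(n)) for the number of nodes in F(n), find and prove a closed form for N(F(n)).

Claim: N(F(n)) = (6^{n+1} − 1)/5.

Base case: N(F(0)) = 1, and (6^{0+1} − 1)/5 = 1.
Assume N(F(k)) = (6^{k+1} − 1)/5.
Then N(F(k+1)) = 1 + 6N(F(k)) = 1 + 6·(6^{k+1} − 1)/5 = 1 + (6^{k+2} − 6)/5 = (5 + 6^{k+2} − 6)/5 = (6^{k+2} − 1)/5.
By induction, N(F(n)) = (6^{n+1} − 1)/5 for all n ≥ 0.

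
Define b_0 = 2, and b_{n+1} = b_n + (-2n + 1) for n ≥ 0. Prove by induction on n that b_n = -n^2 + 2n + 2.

Base case: b_0 = 2, and -0^2 + 2·0 + 2 = 2.
Assume b_r = -r^2 + 2r + 2.
Then b_{r+1} = b_r + (-2r + 1) = (-r^2 + 2r + 2) + (-2r + 1) = -r^2 + 3,
and -(r+1)^2 + 2·(r+1) + 2 = -r^2 + 3.
Hence b_n = -n^2 + 2n + 2 for every n ≥ 0, by induction.

b_n = -n^2 + 2n + 2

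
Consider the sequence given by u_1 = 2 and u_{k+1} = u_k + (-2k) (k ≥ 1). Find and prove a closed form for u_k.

Claim: u_k = -k^2 + k + 2.

Base case: u_1 = 2, and -1^2 + 1 + 2 = 2.
Assume u_j = -j^2 + j + 2.
Then u_{j+1} = u_j + (-2j) = (-j^2 + j + 2) + (-2j) = -j^2 − j + 2,
and -(j+1)^2 + (j+1) + 2 = -j^2 − j + 2.
By induction, u_k = -k^2 + k + 2 for all k ≥ 1.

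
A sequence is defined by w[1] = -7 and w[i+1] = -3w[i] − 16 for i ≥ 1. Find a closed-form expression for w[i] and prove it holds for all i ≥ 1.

Claim: w[i] = (-3)^i − 4.

Base case: w[1] = -7, and (-3)^1 − 4 = -3 − 4 = -7.
Assume w[m] = (-3)^m − 4 for some m ≥ 1.
Then w[m+1] = -3w[m] − 16 = -3·((-3)^m − 4) − 16 = -3·(-3)^m + 12 − 16 = (-3)^{m+1} − 4.
By induction, w[i] = (-3)^i − 4 for all i ≥ 1.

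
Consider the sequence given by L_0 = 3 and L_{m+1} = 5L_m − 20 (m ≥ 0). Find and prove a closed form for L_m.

Claim: L_m = -2·5^m + 5.

Base case: L_0 = 3, and -2·5^0 + 5 = -2 + 5 = 3.
Assume L_k = -2·5^k + 5 for some k ≥ 0.
Then L_{k+1} = 5L_k − 20 = 5·(-2·5^k + 5) − 20 = -10·5^k + 25 − 20 = -2·5^{k+1} + 5.
By induction, L_m = -2·5^m + 5 for all m ≥ 0.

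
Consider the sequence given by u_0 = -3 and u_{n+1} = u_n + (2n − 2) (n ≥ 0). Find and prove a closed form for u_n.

Claim: u_n = n^2 − 3n − 3.

Base case: u_0 = -3, and 0^2 − 3·0 − 3 = -3.
Assume u_m = m^2 − 3m − 3.
Then u_{m+1} = u_m + (2m − 2) = (m^2 − 3m − 3) + (2m − 2) = m^2 − m − 5,
and (m+1)^2 − 3·(m+1) − 3 = m^2 − m − 5.
Hence u_n = n^2 − 3n − 3 for every n ≥ 0, by induction.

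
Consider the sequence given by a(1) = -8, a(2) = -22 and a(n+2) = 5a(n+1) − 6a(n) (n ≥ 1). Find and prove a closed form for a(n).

Claim: a(n) = -2^n − 2·3^n.

Base cases: a(1) = -8 and -2^1 − 2·3^1 = -8; a(2) = -22 and -2^2 − 2·3^2 = -22.
Assume a(i) = -2^i − 2·3^i for all 1 ≤ i ≤ j, where j ≥ 2.
Then a(j+1) = 5a(j) − 6a(j−1) = 5·(-2^j − 2·3^j) − 6·(-2^{j−1} − 2·3^{j−1}) = -(5·2 − 6)2^{j−1} − 2·(5·3 − 6)3^{j−1} = -4·2^{j−1} − 18·3^{j−1} = -2^{j+1} − 2·3^{j+1}.
So the formula holds for j+1, and by strong induction a(n) = -2^n − 2·3^n for all n ≥ 1.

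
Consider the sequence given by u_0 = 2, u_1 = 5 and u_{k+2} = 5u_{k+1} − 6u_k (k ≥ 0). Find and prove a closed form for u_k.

Claim: u_k = 3^k + 2^k.

Base cases: u_0 = 2 and 3^0 + 2^0 = 2; u_1 = 5 and 3^1 + 2^1 = 5.
Assume u_j = 3^j + 2^j for all 0 ≤ j ≤ m, where m ≥ 1.
Then u_{m+1} = 5u_m − 6u_{m−1} = 5·(3^m + 2^m) − 6·(3^{m−1} + 2^{m−1}) = (5·3 − 6)3^{m−1} + (5·2 − 6)2^{m−1} = 9·3^{m−1} + 4·2^{m−1} = 3^{m+1} + 2^{m+1}.
This completes the inductive step, so u_k = 3^k + 2^k for all k ≥ 0.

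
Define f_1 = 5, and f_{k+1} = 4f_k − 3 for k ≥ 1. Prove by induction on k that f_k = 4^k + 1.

Base case: f_1 = 5, and 4^1 + 1 = 4 + 1 = 5.
Assume f_r = 4^r + 1 for some r ≥ 1.
Then f_{r+1} = 4f_r − 3 = 4·(4^r + 1) − 3 = 4^{r+1} + 4 − 3 = 4^{r+1} + 1.
This completes the inductive step, so f_k = 4^k + 1 for all k ≥ 1.

f_k = 4^k + 1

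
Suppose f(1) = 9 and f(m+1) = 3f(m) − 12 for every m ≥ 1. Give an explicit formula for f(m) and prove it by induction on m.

Claim: f(m) = 3^m + 6.

Base case: f(1) = 9, and 3^1 + 6 = 3 + 6 = 9.
Assume f(j) = 3^j + 6 for some j ≥ 1.
Then f(j+1) = 3f(j) − 12 = 3·(3^j + 6) − 12 = 3^{j+1} + 18 − 12 = 3^{j+1} + 6.
Hence f(m) = 3^m + 6 for every m ≥ 1, by induction.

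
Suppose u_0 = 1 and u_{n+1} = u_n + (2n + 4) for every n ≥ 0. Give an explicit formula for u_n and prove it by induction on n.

Claim: u_n = n^2 + 3n + 1.

Base case: u_0 = 1, and 0^2 + 3·0 + 1 = 1.
Assume u_j = j^2 + 3j + 1.
Then u_{j+1} = u_j + (2j + 4) = (j^2 + 3j + 1) + (2j + 4) = j^2 + 5j + 5,
and (j+1)^2 + 3·(j+1) + 1 = j^2 + 5j + 5.
By induction, u_n = n^2 + 3n + 1 for all n ≥ 0.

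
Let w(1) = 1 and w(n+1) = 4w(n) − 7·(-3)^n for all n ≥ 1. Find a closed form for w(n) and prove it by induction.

Claim: w(n) = 4^n + (-3)^n.

Base case: w(1) = 1, and 4^1 + (-3)^1 = 4 − 3 = 1.
Assume w(k) = 4^k + (-3)^k for some k ≥ 1.
Then w(k+1) = 4w(k) − 7·(-3)^k = 4·(4^k + (-3)^k) − 7·(-3)^k = 4^{k+1} + 4·(-3)^k − 7·(-3)^k = 4^{k+1} − 3·(-3)^k = 4^{k+1} + (-3)^{k+1}.
By induction, w(n) = 4^n + (-3)^n for all n ≥ 1.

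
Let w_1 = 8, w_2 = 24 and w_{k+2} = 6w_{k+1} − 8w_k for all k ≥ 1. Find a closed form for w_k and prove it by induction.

Claim: w_k = 4^k + 2·2^k.

Base cases: w_1 = 8 and 4^1 + 2·2^1 = 8; w_2 = 24 and 4^2 + 2·2^2 = 24.
Assume w_j = 4^j + 2·2^j for all 1 ≤ j ≤ m, where m ≥ 2.
Then w_{m+1} = 6w_m − 8w_{m−1} = 6·(4^m + 2·2^m) − 8·(4^{m−1} + 2·2^{m−1}) = (6·4 − 8)4^{m−1} + 2·(6·2 − 8)2^{m−1} = 16·4^{m−1} + 8·2^{m−1} = 4^{m+1} + 2·2^{m+1}.
So the formula holds for m+1, and by strong induction w_k = 4^k + 2·2^k for all k ≥ 1.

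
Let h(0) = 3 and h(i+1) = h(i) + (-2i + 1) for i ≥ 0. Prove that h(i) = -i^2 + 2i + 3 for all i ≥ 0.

Base case: h(0) = 3, and -0^2 + 2·0 + 3 = 3.
Assume h(k) = -k^2 + 2k + 3.
Then h(k+1) = h(k) + (-2k + 1) = (-k^2 + 2k + 3) + (-2k + 1) = -k^2 + 4,
and -(k+1)^2 + 2·(k+1) + 3 = -k^2 + 4.
This completes the inductive step, so h(i) = -i^2 + 2i + 3 for all i ≥ 0.

h(i) = -i^2 + 2i + 3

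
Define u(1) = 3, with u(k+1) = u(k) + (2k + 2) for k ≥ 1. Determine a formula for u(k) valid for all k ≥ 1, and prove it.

Claim: u(k) = k^2 + k + 1.

Base case: u(1) = 3, and 1^2 + 1 + 1 = 3.
Assume u(r) = r^2 + r + 1.
Then u(r+1) = u(r) + (2r + 2) = (r^2 + r + 1) + (2r + 2) = r^2 + 3r + 3,
and (r+1)^2 + (r+1) + 1 = r^2 + 3r + 3.
Hence u(k) = k^2 + k + 1 for every k ≥ 1, by induction.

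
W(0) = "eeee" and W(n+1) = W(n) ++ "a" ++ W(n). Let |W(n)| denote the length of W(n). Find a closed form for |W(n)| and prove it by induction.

Claim: |W(n)| = 5·2^n − 1.

Base case: |W(0)| = 4, and 5·2^0 − 1 = 4.
Assume |W(r)| = 5·2^r − 1.
Then |W(r+1)| = |W(r)| + 1 + |W(r)| = 2|W(r)| + 1 = 2(5·2^r − 1) + 1 = 5·2^{r+1} − 2 + 1 = 5·2^{r+1} − 1.
This completes the inductive step, so |W(n)| = 5·2^n − 1 for all n ≥ 0.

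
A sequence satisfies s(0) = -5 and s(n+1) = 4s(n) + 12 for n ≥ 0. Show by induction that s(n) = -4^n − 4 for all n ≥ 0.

Base case: s(0) = -5, and -4^0 − 4 = -1 − 4 = -5.
Assume s(m) = -4^m − 4 for some m ≥ 0.
Then s(m+1) = 4s(m) + 12 = 4·(-4^m − 4) + 12 = -4^{m+1} − 16 + 12 = -4^{m+1} − 4.
This completes the inductive step, so s(n) = -4^n − 4 for all n ≥ 0.

s(n) = -4^n − 4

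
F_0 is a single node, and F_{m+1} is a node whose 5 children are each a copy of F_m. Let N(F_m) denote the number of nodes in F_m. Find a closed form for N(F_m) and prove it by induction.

Claim: N(F_m) = (5^{m+1} − 1)/4.

Base case: N(F_0) = 1, and (5^{0+1} − 1)/4 = 1.
Assume N(F_j) = (5^{j+1} − 1)/4.
Then N(F_{j+1}) = 1 + 5N(F_j) = 1 + 5·(5^{j+1} − 1)/4 = 1 + (5^{j+2} − 5)/4 = (4 + 5^{j+2} − 5)/4 = (5^{j+2} − 1)/4.
This completes the inductive step, so N(F_m) = (5^{m+1} − 1)/4 for all m ≥ 0.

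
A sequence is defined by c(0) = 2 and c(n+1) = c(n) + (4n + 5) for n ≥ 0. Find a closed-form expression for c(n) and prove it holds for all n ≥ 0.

Claim: c(n) = 2n^2 + 3n + 2.

Base case: c(0) = 2, and 2·0^2 + 3·0 + 2 = 2.
Assume c(k) = 2k^2 + 3k + 2.
Then c(k+1) = c(k) + (4k + 5) = (2k^2 + 3k + 2) + (4k + 5) = 2k^2 + 7k + 7,
and 2·(k+1)^2 + 3·(k+1) + 2 = 2k^2 + 7k + 7.
This completes the inductive step, so c(n) = 2n^2 + 3n + 2 for all n ≥ 0.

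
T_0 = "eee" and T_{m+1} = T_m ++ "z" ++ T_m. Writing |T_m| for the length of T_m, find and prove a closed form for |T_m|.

Claim: |T_m| = 2^{m+2} − 1.

Base case: |T_0| = 3, and 2^{0+2} − 1 = 3.
Assume |T_k| = 2^{k+2} − 1.
Then |T_{k+1}| = |T_k| + 1 + |T_k| = 2|T_k| + 1 = 2(2^{k+2} − 1) + 1 = 2^{k+3} − 2 + 1 = 2^{k+3} − 1.
Hence |T_m| = 2^{m+2} − 1 for every m ≥ 0, by induction.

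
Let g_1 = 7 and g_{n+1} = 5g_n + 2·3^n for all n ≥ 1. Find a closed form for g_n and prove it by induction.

Claim: g_n = 2·5^n − 3^n.

Base case: g_1 = 7, and 2·5^1 − 3^1 = 10 − 3 = 7.
Assume g_k = 2·5^k − 3^k for some k ≥ 1.
Then g_{k+1} = 5g_k + 2·3^k = 5·(2·5^k − 3^k) + 2·3^k = 2·5^{k+1} − 5·3^k + 2·3^k = 2·5^{k+1} − 3·3^k = 2·5^{k+1} − 3^{k+1}.
This completes the inductive step, so g_n = 2·5^n − 3^n for all n ≥ 1.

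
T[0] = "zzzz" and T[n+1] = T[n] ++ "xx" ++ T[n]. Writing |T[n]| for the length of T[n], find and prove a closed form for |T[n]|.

Claim: |T[n]| = 6·2^n − 2.

Base case: |T[0]| = 4, and 6·2^0 − 2 = 4.
Assume |T[j]| = 6·2^j − 2.
Then |T[j+1]| = |T[j]| + 2 + |T[j]| = 2|T[j]| + 2 = 2(6·2^j − 2) + 2 = 6·2^{j+1} − 4 + 2 = 6·2^{j+1} − 2.
Hence |T[n]| = 6·2^n − 2 for every n ≥ 0, by induction.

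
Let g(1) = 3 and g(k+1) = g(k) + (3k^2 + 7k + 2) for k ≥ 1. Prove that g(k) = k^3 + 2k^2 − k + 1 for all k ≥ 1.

Base case: g(1) = 3, and 1^3 + 2·1^2 − 1 + 1 = 3.
Assume g(m) = m^3 + 2m^2 − m + 1.
Then g(m+1) = g(m) + (3m^2 + 7m + 2) = (m^3 + 2m^2 − m + 1) + (3m^2 + 7m + 2) = m^3 + 5m^2 + 6m + 3,
and (m+1)^3 + 2·(m+1)^2 − (m+1) + 1 = m^3 + 5m^2 + 6m + 3.
Hence g(k) = k^3 + 2k^2 − k + 1 for every k ≥ 1, by induction.

g(k) = k^3 + 2k^2 − k + 1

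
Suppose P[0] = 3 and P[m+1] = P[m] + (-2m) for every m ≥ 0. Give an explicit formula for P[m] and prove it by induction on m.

Claim: P[m] = -m^2 + m + 3.

Base case: P[0] = 3, and -0^2 + 0 + 3 = 3.
Assume P[k] = -k^2 + k + 3.
Then P[k+1] = P[k] + (-2k) = (-k^2 + k + 3) + (-2k) = -k^2 − k + 3,
and -(k+1)^2 + (k+1) + 3 = -k^2 − k + 3.
Hence P[m] = -m^2 + m + 3 for every m ≥ 0, by induction.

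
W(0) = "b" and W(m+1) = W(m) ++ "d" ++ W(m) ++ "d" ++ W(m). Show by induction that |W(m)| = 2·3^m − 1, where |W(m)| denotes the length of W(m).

Base case: |W(0)| = 1, and 2·3^0 − 1 = 1.
Assume |W(j)| = 2·3^j − 1.
Then |W(j+1)| = 3|W(j)| + 2 = 3(2·3^j − 1) + 2 = 2·3^{j+1} − 3 + 2 = 2·3^{j+1} − 1.
Hence |W(m)| = 2·3^m − 1 for every m ≥ 0, by induction.

|W(m)| = 2·3^m − 1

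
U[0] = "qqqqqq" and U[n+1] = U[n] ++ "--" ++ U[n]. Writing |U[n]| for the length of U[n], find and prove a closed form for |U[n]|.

Claim: |U[n]| = 2^{n+3} − 2.

Base case: |U[0]| = 6, and 2^{0+3} − 2 = 6.
Assume |U[m]| = 2^{m+3} − 2.
Then |U[m+1]| = |U[m]| + 2 + |U[m]| = 2|U[m]| + 2 = 2(2^{m+3} − 2) + 2 = 2^{m+1+3} − 4 + 2 = 2^{m+1+3} − 2.
This completes the inductive step, so |U[n]| = 2^{n+3} − 2 for all n ≥ 0.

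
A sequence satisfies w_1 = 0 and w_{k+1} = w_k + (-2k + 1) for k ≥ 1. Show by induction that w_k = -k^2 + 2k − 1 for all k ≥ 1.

Base case: w_1 = 0, and -1^2 + 2·1 − 1 = 0.
Assume w_m = -m^2 + 2m − 1.
Then w_{m+1} = w_m + (-2m + 1) = (-m^2 + 2m − 1) + (-2m + 1) = -m^2,
and -(m+1)^2 + 2·(m+1) − 1 = -m^2.
This completes the inductive step, so w_k = -k^2 + 2k − 1 for all k ≥ 1.

w_k = -k^2 + 2k − 1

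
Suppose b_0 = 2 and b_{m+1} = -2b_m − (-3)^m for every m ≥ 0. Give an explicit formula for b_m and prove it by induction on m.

Claim: b_m = (-2)^m + (-3)^m.

Base case: b_0 = 2, and (-2)^0 + (-3)^0 = 1 + 1 = 2.
Assume b_j = (-2)^j + (-3)^j for some j ≥ 0.
Then b_{j+1} = -2b_j − (-3)^j = -2·((-2)^j + (-3)^j) − (-3)^j = (-2)^{j+1} − 2·(-3)^j − (-3)^j = (-2)^{j+1} − 3·(-3)^j = (-2)^{j+1} + (-3)^{j+1}.
Hence b_m = (-2)^m + (-3)^m for every m ≥ 0, by induction.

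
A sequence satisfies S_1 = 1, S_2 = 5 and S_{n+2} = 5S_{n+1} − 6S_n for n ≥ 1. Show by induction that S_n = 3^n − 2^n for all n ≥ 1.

Base cases: S_1 = 1 and 3^1 − 2^1 = 1; S_2 = 5 and 3^2 − 2^2 = 5.
Assume S_i = 3^i − 2^i for all 1 ≤ i ≤ j, where j ≥ 2.
Then S_{j+1} = 5S_j − 6S_{j−1} = 5·(3^j − 2^j) − 6·(3^{j−1} − 2^{j−1}) = (5·3 − 6)3^{j−1} − (5·2 − 6)2^{j−1} = 9·3^{j−1} − 4·2^{j−1} = 3^{j+1} − 2^{j+1}.
So the formula holds for j+1, and by strong induction S_n = 3^n − 2^n for all n ≥ 1.

S_n = 3^n − 2^n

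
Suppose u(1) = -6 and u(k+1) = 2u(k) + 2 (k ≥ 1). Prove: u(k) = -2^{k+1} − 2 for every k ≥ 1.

Base case: u(1) = -6, and -2^{1+1} − 2 = -4 − 2 = -6.
Assume u(m) = -2^{m+1} − 2 for some m ≥ 1.
Then u(m+1) = 2u(m) + 2 = 2·(-2^{m+1} − 2) + 2 = -2^{m+2} − 4 + 2 = -2^{m+2} − 2.
Hence u(k) = -2^{k+1} − 2 for every k ≥ 1, by induction.

u(k) = -2^{k+1} − 2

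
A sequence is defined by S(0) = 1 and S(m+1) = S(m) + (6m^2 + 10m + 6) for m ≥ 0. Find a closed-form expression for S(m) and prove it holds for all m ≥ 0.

Claim: S(m) = 2m^3 + 2m^2 + 2m + 1.

Base case: S(0) = 1, and 2·0^3 + 2·0^2 + 2·0 + 1 = 1.
Assume S(k) = 2k^3 + 2k^2 + 2k + 1.
Then S(k+1) = S(k) + (6k^2 + 10k + 6) = (2k^3 + 2k^2 + 2k + 1) + (6k^2 + 10k + 6) = 2k^3 + 8k^2 + 12k + 7,
and 2·(k+1)^3 + 2·(k+1)^2 + 2·(k+1) + 1 = 2k^3 + 8k^2 + 12k + 7.
Hence S(m) = 2m^3 + 2m^2 + 2m + 1 for every m ≥ 0, by induction.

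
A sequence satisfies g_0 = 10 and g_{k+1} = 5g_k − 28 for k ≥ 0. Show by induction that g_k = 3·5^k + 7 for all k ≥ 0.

Base case: g_0 = 10, and 3·5^0 + 7 = 3 + 7 = 10.
Assume g_r = 3·5^r + 7 for some r ≥ 0.
Then g_{r+1} = 5g_r − 28 = 5·(3·5^r + 7) − 28 = 15·5^r + 35 − 28 = 3·5^{r+1} + 7.
Hence g_k = 3·5^k + 7 for every k ≥ 0, by induction.

g_k = 3·5^k + 7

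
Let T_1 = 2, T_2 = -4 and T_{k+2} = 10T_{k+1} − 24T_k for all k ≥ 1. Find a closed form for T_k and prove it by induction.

Claim: T_k = 2·4^k − 6^k.

Base cases: T_1 = 2 and 2·4^1 − 6^1 = 2; T_2 = -4 and 2·4^2 − 6^2 = -4.
Assume T_i = 2·4^i − 6^i for all 1 ≤ i ≤ j, where j ≥ 2.
Then T_{j+1} = 10T_j − 24T_{j−1} = 10·(2·4^j − 6^j) − 24·(2·4^{j−1} − 6^{j−1}) = 2·(10·4 − 24)4^{j−1} − (10·6 − 24)6^{j−1} = 32·4^{j−1} − 36·6^{j−1} = 2·4^{j+1} − 6^{j+1}.
By strong induction, T_k = 2·4^k − 6^k for all k ≥ 1.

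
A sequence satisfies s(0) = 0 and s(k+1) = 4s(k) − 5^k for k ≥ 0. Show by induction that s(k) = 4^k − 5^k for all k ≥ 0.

Base case: s(0) = 0, and 4^0 − 5^0 = 1 − 1 = 0.
Assume s(j) = 4^j − 5^j for some j ≥ 0.
Then s(j+1) = 4s(j) − 5^j = 4·(4^j − 5^j) − 5^j = 4^{j+1} − 4·5^j − 5^j = 4^{j+1} − 5·5^j = 4^{j+1} − 5^{j+1}.
By induction, s(k) = 4^k − 5^k for all k ≥ 0.

s(k) = 4^k − 5^k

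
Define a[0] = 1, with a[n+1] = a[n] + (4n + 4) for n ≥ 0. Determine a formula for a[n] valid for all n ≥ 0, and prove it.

Claim: a[n] = 2n^2 + 2n + 1.

Base case: a[0] = 1, and 2·0^2 + 2·0 + 1 = 1.
Assume a[r] = 2r^2 + 2r + 1.
Then a[r+1] = a[r] + (4r + 4) = (2r^2 + 2r + 1) + (4r + 4) = 2r^2 + 6r + 5,
and 2·(r+1)^2 + 2·(r+1) + 1 = 2r^2 + 6r + 5.
This completes the inductive step, so a[n] = 2n^2 + 2n + 1 for all n ≥ 0.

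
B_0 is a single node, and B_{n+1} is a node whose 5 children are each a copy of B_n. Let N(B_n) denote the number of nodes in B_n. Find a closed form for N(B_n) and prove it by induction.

Claim: N(B_n) = (5^{n+1} − 1)/4.

Base case: N(B_0) = 1, and (5^{0+1} − 1)/4 = 1.
Assume N(B_k) = (5^{k+1} − 1)/4.
Then N(B_{k+1}) = 1 + 5N(B_k) = 1 + 5·(5^{k+1} − 1)/4 = 1 + (5^{k+2} − 5)/4 = (4 + 5^{k+2} − 5)/4 = (5^{k+2} − 1)/4.
Hence N(B_n) = (5^{n+1} − 1)/4 for every n ≥ 0, by induction.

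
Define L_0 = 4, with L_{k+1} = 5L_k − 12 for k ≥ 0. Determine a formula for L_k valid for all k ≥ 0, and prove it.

Claim: L_k = 5^k + 3.

Base case: L_0 = 4, and 5^0 + 3 = 1 + 3 = 4.
Assume L_m = 5^m + 3 for some m ≥ 0.
Then L_{m+1} = 5L_m − 12 = 5·(5^m + 3) − 12 = 5^{m+1} + 15 − 12 = 5^{m+1} + 3.
So the formula holds for m+1, and by induction L_k = 5^k + 3 for all k ≥ 0.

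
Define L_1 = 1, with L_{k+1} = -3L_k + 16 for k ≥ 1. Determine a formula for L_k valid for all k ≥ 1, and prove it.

Claim: L_k = (-3)^k + 4.

Base case: L_1 = 1, and (-3)^1 + 4 = -3 + 4 = 1.
Assume L_m = (-3)^m + 4 for some m ≥ 1.
Then L_{m+1} = -3L_m + 16 = -3·((-3)^m + 4) + 16 = -3·(-3)^m − 12 + 16 = (-3)^{m+1} + 4.
This completes the inductive step, so L_k = (-3)^k + 4 for all k ≥ 1.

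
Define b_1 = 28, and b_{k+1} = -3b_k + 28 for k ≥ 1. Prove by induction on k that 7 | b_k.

Base case: b_1 = 28 = 7·4, so 7 | b_1.
Assume 7 | b_r, so b_r = 7t for some integer t.
Then b_{r+1} = -3b_r + 28 = -3·(7t) + 28 = 7(-3t + 4), so 7 | b_{r+1}.
By induction, 7 | b_k for all k ≥ 1.

7 | b_k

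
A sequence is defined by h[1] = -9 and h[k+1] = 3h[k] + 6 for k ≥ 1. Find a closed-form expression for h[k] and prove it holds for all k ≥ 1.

Claim: h[k] = -2·3^k − 3.

Base case: h[1] = -9, and -2·3^1 − 3 = -6 − 3 = -9.
Assume h[m] = -2·3^m − 3 for some m ≥ 1.
Then h[m+1] = 3h[m] + 6 = 3·(-2·3^m − 3) + 6 = -6·3^m − 9 + 6 = -2·3^{m+1} − 3.
Hence h[k] = -2·3^k − 3 for every k ≥ 1, by induction.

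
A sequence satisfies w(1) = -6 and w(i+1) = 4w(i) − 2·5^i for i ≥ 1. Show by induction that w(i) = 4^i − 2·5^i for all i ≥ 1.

Base case: w(1) = -6, and 4^1 − 2·5^1 = 4 − 10 = -6.
Assume w(m) = 4^m − 2·5^m for some m ≥ 1.
Then w(m+1) = 4w(m) − 2·5^m = 4·(4^m − 2·5^m) − 2·5^m = 4^{m+1} − 8·5^m − 2·5^m = 4^{m+1} − 10·5^m = 4^{m+1} − 2·5^{m+1}.
Hence w(i) = 4^i − 2·5^i for every i ≥ 1, by induction.

w(i) = 4^i − 2·5^i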